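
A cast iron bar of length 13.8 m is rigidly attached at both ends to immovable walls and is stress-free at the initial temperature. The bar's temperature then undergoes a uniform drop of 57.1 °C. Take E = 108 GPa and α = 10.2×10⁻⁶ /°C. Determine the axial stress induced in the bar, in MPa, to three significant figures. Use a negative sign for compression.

62.9 MPa

Free thermal expansion αLΔT = 10.2e-6 · 13800 · -57.1 = -8.037 mm.
The walls impose strain ε = −(-8.037)/13800 = 5.8242e-04; σ = Eε = 108000 · 5.8242e-04 = 62.9 MPa.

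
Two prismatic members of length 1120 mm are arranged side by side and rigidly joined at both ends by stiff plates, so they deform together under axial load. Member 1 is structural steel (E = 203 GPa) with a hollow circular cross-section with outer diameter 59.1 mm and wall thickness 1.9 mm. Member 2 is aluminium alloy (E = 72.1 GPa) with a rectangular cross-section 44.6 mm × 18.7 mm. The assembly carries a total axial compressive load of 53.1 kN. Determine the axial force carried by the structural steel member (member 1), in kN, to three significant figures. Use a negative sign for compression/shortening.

A_1 = 341.4 mm².
A_2 = 834 mm².
Equal strain + equilibrium ⇒ each member carries load in proportion to AE: A₁E₁ = 69310000 N, A₂E₂ = 60130000 N, ΣAE = 129400000 N.
F₁ = P·A₁E₁/ΣAE = -53100·69310000/129400000 = -28430 N.

-28.4 kN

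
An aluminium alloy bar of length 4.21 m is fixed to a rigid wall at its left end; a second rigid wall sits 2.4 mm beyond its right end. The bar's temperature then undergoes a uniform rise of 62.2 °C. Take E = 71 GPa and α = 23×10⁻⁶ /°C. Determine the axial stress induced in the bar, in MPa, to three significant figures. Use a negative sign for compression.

-61.1 MPa

Free thermal expansion αLΔT = 23e-6 · 4210 · 62.2 = 6.023 mm.
The walls engage after the gap closes; constrained expansion = 6.023 − 2.4 = 3.623 mm.
The walls impose strain ε = −(3.623)/4210 = -8.6053e-04; σ = Eε = 71000 · -8.6053e-04 = -61.1 MPa.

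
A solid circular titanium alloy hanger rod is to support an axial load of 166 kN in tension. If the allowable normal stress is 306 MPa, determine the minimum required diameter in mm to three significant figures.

Required area A ≥ P/σ_allow = 166000/306 = 542.5 mm².
For a solid circular section, d ≥ √(4A/π) = 26.28 mm.

26.3 mm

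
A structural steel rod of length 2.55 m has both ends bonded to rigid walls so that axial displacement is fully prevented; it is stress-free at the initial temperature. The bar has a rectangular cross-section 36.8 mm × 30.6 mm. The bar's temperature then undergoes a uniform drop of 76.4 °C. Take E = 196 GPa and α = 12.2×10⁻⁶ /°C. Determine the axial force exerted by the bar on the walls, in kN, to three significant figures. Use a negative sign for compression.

Free thermal expansion αLΔT = 12.2e-6 · 2550 · -76.4 = -2.377 mm.
The walls impose strain ε = −(-2.377)/2550 = 9.3208e-04; σ = Eε = 196000 · 9.3208e-04 = 182.7 MPa.
Wall reaction R = σ·A = 182.7·1126 = 205700 N = 205.7 kN.

206 kN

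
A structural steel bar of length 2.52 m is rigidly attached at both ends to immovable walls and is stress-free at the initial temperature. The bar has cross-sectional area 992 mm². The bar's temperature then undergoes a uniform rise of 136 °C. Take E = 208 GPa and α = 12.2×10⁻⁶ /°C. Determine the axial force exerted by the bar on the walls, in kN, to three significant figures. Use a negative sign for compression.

Free thermal expansion αLΔT = 12.2e-6 · 2520 · 136 = 4.181 mm.
The walls impose strain ε = −(4.181)/2520 = -1.6592e-03; σ = Eε = 208000 · -1.6592e-03 = -345.1 MPa.
Wall reaction R = σ·A = -345.1·992 = -342400 N = -342.4 kN.

-342 kN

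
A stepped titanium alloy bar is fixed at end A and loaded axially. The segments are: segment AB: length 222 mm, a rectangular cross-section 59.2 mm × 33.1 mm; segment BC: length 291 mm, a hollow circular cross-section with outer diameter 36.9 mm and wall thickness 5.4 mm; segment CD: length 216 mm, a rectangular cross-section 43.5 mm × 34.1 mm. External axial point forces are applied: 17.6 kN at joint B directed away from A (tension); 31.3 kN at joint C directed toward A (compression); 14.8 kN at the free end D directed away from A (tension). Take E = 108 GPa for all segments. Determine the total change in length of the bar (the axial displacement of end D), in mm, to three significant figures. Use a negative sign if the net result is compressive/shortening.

-0.0621 mm

Internal axial forces (sectioning from the free end, tension +): N_CD = 14.8 kN, N_BC = -16.5 kN, N_AB = 1.1 kN.
A_AB = 1960 mm².
A_BC = 534.4 mm².
A_CD = 1483 mm².
δ_AB = 1100·222/(1960·108000) = 0.001154 mm
δ_BC = -16500·291/(534.4·108000) = -0.0832 mm
δ_CD = 14800·216/(1483·108000) = 0.01995 mm
δ = Σδ_i = -0.06209 mm.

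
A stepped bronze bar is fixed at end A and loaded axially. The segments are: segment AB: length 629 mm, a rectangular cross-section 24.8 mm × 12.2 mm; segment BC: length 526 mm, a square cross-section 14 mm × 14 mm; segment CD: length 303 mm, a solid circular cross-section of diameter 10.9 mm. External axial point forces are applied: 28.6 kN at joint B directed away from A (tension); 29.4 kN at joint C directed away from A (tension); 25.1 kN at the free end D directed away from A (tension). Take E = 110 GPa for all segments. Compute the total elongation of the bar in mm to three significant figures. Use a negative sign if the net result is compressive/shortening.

3.64 mm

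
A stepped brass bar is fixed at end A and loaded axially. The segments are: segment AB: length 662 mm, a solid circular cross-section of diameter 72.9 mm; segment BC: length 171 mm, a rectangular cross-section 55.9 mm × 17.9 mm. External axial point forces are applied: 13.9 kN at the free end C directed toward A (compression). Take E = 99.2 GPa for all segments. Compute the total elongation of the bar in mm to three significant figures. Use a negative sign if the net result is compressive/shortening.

Internal axial forces (sectioning from the free end, tension +): N_BC = -13.9 kN, N_AB = -13.9 kN.
A_AB = 4174 mm².
A_BC = 1001 mm².
δ_AB = -13900·662/(4174·99200) = -0.02222 mm
δ_BC = -13900·171/(1001·99200) = -0.02395 mm
δ = Σδ_i = -0.04617 mm.

-0.0462 mm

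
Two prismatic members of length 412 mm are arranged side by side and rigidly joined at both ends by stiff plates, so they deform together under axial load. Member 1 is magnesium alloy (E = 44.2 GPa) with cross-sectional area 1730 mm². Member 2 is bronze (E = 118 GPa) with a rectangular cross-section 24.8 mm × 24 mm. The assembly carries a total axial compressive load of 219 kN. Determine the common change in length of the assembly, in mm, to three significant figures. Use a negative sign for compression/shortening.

-0.615 mm

A_2 = 595.2 mm².
Equal strain + equilibrium ⇒ each member carries load in proportion to AE: A₁E₁ = 76470000 N, A₂E₂ = 70230000 N, ΣAE = 146700000 N.
δ = PL/ΣAE = -219000·412/146700000 = -0.6151 mm.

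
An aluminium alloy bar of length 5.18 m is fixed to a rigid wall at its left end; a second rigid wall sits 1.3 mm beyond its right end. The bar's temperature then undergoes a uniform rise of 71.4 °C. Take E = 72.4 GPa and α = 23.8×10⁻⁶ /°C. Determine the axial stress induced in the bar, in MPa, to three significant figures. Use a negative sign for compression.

-105 MPa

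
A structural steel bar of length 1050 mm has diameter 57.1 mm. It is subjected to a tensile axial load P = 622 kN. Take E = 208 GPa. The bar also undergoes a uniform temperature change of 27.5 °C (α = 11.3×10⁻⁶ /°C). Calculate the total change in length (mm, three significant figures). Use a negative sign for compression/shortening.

1.55 mm

A = 2561 mm².
δ_mech = NL/(AE) = 622000·1050/(2561·208000) = 1.226 mm.
δ_thermal = αLΔT = 11.3e-6·1050·27.5 = 0.3263 mm.
δ = δ_mech + δ_thermal = 1.552 mm.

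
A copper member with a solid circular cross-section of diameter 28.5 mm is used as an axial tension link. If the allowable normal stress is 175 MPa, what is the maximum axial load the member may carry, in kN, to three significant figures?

112 kN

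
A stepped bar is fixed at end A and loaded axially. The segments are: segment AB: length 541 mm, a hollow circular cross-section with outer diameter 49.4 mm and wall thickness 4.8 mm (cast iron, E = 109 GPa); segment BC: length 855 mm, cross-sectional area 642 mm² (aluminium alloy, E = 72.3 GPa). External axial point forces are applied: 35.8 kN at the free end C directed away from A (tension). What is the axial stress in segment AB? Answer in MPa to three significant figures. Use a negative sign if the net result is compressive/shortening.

Internal axial forces (sectioning from the free end, tension +): N_BC = 35.8 kN, N_AB = 35.8 kN.
A_AB = 672.6 mm².
σ_AB = N_AB/A_AB = 35800/672.6 = 53.23 MPa.

53.2 MPa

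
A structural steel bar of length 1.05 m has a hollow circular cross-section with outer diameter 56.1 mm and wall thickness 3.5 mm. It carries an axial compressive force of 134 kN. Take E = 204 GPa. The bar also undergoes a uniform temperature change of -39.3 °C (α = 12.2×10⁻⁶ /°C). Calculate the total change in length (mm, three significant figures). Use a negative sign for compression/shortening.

-1.70 mm

A = 578.4 mm².
δ_mech = NL/(AE) = -134000·1050/(578.4·204000) = -1.193 mm.
δ_thermal = αLΔT = 12.2e-6·1050·-39.3 = -0.5034 mm.
δ = δ_mech + δ_thermal = -1.696 mm.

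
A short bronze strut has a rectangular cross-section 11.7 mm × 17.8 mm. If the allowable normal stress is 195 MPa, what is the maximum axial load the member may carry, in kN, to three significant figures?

40.6 kN

A = 208.3 mm².
P_max = σ_allow · A = 195 · 208.3 = 40610 N = 40.61 kN.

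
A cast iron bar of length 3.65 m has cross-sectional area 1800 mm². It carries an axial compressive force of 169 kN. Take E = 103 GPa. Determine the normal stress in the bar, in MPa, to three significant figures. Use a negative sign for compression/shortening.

σ = N/A = -169000/1800 = -93.89 MPa.

-93.9 MPa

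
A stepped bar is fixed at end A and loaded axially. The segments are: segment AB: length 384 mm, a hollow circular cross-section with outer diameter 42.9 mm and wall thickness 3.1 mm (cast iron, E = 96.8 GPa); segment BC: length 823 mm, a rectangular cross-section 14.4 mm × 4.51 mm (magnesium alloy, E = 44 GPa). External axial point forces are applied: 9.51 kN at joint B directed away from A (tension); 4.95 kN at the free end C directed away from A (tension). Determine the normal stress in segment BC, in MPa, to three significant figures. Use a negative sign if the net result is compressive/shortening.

Internal axial forces (sectioning from the free end, tension +): N_BC = 4.95 kN, N_AB = 14.46 kN.
A_BC = 64.94 mm².
σ_BC = N_BC/A_BC = 4950/64.94 = 76.22 MPa.

76.2 MPa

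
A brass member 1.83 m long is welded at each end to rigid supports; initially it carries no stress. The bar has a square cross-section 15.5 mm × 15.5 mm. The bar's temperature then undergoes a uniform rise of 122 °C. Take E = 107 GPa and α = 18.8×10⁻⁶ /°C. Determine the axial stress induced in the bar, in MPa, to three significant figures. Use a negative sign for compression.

Free thermal expansion αLΔT = 18.8e-6 · 1830 · 122 = 4.197 mm.
The walls impose strain ε = −(4.197)/1830 = -2.2936e-03; σ = Eε = 107000 · -2.2936e-03 = -245.4 MPa.

-245 MPa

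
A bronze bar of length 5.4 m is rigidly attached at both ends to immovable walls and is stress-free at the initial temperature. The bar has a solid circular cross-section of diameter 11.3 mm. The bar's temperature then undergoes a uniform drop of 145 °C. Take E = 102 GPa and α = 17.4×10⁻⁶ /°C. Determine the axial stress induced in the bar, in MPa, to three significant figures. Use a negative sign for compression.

Free thermal expansion αLΔT = 17.4e-6 · 5400 · -145 = -13.62 mm.
The walls impose strain ε = −(-13.62)/5400 = 2.5230e-03; σ = Eε = 102000 · 2.5230e-03 = 257.3 MPa.

257 MPa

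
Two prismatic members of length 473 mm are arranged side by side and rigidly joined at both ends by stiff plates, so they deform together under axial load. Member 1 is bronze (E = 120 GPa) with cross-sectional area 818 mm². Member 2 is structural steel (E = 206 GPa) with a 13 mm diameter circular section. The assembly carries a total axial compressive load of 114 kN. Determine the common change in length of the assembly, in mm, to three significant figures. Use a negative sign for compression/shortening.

-0.430 mm

A_2 = 132.7 mm².
Equal strain + equilibrium ⇒ each member carries load in proportion to AE: A₁E₁ = 98160000 N, A₂E₂ = 27340000 N, ΣAE = 125500000 N.
δ = PL/ΣAE = -114000·473/125500000 = -0.4296 mm.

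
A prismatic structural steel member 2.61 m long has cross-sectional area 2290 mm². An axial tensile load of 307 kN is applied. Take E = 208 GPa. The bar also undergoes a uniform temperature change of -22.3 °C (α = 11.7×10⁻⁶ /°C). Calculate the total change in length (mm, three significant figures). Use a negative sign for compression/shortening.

1.00 mm

δ_mech = NL/(AE) = 307000·2610/(2290·208000) = 1.682 mm.
δ_thermal = αLΔT = 11.7e-6·2610·-22.3 = -0.681 mm.
δ = δ_mech + δ_thermal = 1.001 mm.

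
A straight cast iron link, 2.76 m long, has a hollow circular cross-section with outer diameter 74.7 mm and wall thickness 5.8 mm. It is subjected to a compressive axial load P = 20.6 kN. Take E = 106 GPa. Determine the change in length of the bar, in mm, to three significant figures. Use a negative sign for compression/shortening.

-0.427 mm

A = 1255 mm².
δ_mech = NL/(AE) = -20600·2760/(1255·106000) = -0.4272 mm.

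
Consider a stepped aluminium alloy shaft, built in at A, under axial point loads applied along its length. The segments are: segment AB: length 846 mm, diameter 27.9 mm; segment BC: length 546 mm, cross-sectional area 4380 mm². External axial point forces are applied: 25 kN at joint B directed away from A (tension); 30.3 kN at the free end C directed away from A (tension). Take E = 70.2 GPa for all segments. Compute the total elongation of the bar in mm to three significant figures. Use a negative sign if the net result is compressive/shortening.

Internal axial forces (sectioning from the free end, tension +): N_BC = 30.3 kN, N_AB = 55.3 kN.
A_AB = 611.4 mm².
δ_AB = 55300·846/(611.4·70200) = 1.09 mm
δ_BC = 30300·546/(4380·70200) = 0.05381 mm
δ = Σδ_i = 1.144 mm.

1.14 mm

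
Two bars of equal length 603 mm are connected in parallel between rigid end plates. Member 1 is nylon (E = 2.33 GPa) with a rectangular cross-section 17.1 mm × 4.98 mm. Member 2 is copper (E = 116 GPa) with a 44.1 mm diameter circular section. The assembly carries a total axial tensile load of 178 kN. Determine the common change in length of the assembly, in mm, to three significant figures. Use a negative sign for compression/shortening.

0.605 mm

A_1 = 85.16 mm².
A_2 = 1527 mm².
Equal strain + equilibrium ⇒ each member carries load in proportion to AE: A₁E₁ = 198400 N, A₂E₂ = 177200000 N, ΣAE = 177400000 N.
δ = PL/ΣAE = 178000·603/177400000 = 0.6051 mm.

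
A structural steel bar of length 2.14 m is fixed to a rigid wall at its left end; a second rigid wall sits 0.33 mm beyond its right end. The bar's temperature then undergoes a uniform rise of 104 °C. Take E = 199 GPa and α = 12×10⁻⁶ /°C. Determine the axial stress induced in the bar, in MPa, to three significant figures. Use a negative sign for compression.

-218 MPa

Free thermal expansion αLΔT = 12e-6 · 2140 · 104 = 2.671 mm.
The walls engage after the gap closes; constrained expansion = 2.671 − 0.33 = 2.341 mm.
The walls impose strain ε = −(2.341)/2140 = -1.0938e-03; σ = Eε = 199000 · -1.0938e-03 = -217.7 MPa.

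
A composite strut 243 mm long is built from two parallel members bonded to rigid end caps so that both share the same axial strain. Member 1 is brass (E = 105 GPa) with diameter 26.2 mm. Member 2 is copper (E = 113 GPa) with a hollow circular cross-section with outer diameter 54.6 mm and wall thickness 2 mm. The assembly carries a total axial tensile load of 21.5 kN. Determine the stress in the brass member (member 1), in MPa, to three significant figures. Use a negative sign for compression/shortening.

24.0 MPa

A_1 = 539.1 mm².
A_2 = 330.5 mm².
Equal strain + equilibrium ⇒ each member carries load in proportion to AE: A₁E₁ = 56610000 N, A₂E₂ = 37350000 N, ΣAE = 93950000 N.
σ₁ = P·E₁/ΣAE = 21500·105000/93950000 = 24.03 MPa.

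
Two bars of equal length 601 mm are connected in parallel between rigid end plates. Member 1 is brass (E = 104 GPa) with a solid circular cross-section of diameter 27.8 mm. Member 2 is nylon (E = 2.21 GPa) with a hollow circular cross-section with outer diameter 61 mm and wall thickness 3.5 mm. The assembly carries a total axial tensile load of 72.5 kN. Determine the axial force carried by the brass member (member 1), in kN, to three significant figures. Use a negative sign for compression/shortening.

A_1 = 607 mm².
A_2 = 632.2 mm².
Equal strain + equilibrium ⇒ each member carries load in proportion to AE: A₁E₁ = 63130000 N, A₂E₂ = 1397000 N, ΣAE = 64520000 N.
F₁ = P·A₁E₁/ΣAE = 72500·63130000/64520000 = 70930 N.

70.9 kN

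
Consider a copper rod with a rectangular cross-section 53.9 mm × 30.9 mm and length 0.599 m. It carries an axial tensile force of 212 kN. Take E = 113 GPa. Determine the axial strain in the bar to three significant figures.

0.00113

A = 1666 mm².
σ = N/A = 127.3 MPa; ε = σ/E = 127.3/113000 = 1.126e-03.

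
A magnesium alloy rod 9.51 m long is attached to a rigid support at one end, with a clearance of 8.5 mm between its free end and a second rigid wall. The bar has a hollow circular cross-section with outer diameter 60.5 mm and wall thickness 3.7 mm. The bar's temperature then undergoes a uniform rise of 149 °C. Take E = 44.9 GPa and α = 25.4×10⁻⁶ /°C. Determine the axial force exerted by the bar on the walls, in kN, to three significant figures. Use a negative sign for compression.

-85.7 kN

Free thermal expansion αLΔT = 25.4e-6 · 9510 · 149 = 35.99 mm.
The walls engage after the gap closes; constrained expansion = 35.99 − 8.5 = 27.49 mm.
The walls impose strain ε = −(27.49)/9510 = -2.8908e-03; σ = Eε = 44900 · -2.8908e-03 = -129.8 MPa.
Wall reaction R = σ·A = -129.8·660.2 = -85700 N = -85.7 kN.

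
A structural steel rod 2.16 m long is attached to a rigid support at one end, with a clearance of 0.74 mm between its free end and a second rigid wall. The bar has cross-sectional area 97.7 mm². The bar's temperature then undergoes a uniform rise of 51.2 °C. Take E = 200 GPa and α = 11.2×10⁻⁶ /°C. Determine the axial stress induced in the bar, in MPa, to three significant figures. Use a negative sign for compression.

-46.2 MPa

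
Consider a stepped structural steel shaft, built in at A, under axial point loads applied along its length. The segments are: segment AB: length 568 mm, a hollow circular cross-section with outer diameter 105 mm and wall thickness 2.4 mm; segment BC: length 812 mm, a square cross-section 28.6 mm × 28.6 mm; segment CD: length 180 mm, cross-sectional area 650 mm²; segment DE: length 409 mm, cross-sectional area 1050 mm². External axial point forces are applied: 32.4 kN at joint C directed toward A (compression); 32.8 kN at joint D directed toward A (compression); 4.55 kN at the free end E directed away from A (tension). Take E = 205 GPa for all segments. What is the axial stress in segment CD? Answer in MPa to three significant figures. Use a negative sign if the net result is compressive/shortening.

-43.5 MPa

Internal axial forces (sectioning from the free end, tension +): N_DE = 4.55 kN, N_CD = -28.25 kN, N_BC = -60.65 kN, N_AB = -60.65 kN.
σ_CD = N_CD/A_CD = -28250/650 = -43.46 MPa.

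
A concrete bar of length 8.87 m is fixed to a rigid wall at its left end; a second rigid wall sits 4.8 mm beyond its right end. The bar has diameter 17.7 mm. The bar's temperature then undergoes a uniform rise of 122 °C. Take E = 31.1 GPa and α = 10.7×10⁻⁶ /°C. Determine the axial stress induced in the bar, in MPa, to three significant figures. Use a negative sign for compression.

-23.8 MPa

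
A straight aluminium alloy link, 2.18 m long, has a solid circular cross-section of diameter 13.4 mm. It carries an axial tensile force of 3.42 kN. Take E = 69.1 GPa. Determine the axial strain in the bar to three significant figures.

A = 141 mm².
σ = N/A = 24.25 MPa; ε = σ/E = 24.25/69100 = 3.510e-04.

3.51e-04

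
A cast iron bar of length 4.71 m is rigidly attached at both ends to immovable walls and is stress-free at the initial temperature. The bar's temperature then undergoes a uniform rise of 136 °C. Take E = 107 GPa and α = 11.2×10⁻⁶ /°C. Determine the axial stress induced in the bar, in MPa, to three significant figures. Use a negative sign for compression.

-163 MPa

Free thermal expansion αLΔT = 11.2e-6 · 4710 · 136 = 7.174 mm.
The walls impose strain ε = −(7.174)/4710 = -1.5232e-03; σ = Eε = 107000 · -1.5232e-03 = -163 MPa.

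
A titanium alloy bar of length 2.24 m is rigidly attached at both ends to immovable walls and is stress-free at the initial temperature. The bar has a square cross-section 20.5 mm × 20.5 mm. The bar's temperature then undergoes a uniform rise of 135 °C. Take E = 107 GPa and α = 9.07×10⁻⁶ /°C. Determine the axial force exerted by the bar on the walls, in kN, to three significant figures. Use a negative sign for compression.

Free thermal expansion αLΔT = 9.07e-6 · 2240 · 135 = 2.743 mm.
The walls impose strain ε = −(2.743)/2240 = -1.2244e-03; σ = Eε = 107000 · -1.2244e-03 = -131 MPa.
Wall reaction R = σ·A = -131·420.2 = -55060 N = -55.06 kN.

-55.1 kN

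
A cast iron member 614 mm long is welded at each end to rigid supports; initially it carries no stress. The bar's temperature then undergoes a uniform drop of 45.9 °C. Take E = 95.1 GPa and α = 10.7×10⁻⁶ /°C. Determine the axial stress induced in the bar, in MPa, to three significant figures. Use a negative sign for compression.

46.7 MPa

Free thermal expansion αLΔT = 10.7e-6 · 614 · -45.9 = -0.3016 mm.
The walls impose strain ε = −(-0.3016)/614 = 4.9113e-04; σ = Eε = 95100 · 4.9113e-04 = 46.71 MPa.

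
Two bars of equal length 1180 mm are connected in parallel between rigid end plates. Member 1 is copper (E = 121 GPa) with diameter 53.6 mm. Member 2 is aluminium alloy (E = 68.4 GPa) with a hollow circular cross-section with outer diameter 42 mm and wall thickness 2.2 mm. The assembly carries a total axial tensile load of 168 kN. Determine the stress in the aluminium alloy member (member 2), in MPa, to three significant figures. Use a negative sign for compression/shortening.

39.4 MPa

A_1 = 2256 mm².
A_2 = 275.1 mm².
Equal strain + equilibrium ⇒ each member carries load in proportion to AE: A₁E₁ = 273000000 N, A₂E₂ = 18820000 N, ΣAE = 291800000 N.
σ₂ = P·E₂/ΣAE = 168000·68400/291800000 = 39.37 MPa.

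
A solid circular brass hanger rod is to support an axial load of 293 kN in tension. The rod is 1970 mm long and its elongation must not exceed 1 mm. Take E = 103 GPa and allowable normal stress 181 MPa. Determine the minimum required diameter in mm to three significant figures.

84.5 mm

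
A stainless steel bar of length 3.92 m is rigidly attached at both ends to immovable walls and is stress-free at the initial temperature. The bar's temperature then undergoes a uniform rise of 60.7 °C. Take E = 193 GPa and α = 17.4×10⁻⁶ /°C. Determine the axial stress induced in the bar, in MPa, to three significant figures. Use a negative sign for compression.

-204 MPa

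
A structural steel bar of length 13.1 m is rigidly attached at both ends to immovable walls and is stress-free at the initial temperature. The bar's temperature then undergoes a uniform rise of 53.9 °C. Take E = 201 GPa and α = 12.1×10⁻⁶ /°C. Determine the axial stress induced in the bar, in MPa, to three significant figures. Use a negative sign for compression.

-131 MPa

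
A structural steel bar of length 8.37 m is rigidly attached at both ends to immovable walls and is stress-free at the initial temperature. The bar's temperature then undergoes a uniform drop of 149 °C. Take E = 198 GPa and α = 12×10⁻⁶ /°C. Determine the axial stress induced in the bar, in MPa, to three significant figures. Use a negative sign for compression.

354 MPa

Free thermal expansion αLΔT = 12e-6 · 8370 · -149 = -14.97 mm.
The walls impose strain ε = −(-14.97)/8370 = 1.7880e-03; σ = Eε = 198000 · 1.7880e-03 = 354 MPa.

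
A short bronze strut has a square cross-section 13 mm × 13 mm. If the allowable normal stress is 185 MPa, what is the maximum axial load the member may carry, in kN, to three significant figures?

A = 169 mm².
P_max = σ_allow · A = 185 · 169 = 31260 N = 31.27 kN.

31.3 kN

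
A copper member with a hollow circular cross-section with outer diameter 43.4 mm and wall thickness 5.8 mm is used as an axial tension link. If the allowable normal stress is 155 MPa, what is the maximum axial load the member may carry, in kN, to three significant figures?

A = 685.1 mm².
P_max = σ_allow · A = 155 · 685.1 = 106200 N = 106.2 kN.

106 kN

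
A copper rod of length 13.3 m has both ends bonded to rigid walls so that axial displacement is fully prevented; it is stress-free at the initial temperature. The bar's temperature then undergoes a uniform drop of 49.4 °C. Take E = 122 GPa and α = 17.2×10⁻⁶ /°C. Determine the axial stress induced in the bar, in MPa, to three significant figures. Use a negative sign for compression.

Free thermal expansion αLΔT = 17.2e-6 · 13300 · -49.4 = -11.3 mm.
The walls impose strain ε = −(-11.3)/13300 = 8.4968e-04; σ = Eε = 122000 · 8.4968e-04 = 103.7 MPa.

104 MPa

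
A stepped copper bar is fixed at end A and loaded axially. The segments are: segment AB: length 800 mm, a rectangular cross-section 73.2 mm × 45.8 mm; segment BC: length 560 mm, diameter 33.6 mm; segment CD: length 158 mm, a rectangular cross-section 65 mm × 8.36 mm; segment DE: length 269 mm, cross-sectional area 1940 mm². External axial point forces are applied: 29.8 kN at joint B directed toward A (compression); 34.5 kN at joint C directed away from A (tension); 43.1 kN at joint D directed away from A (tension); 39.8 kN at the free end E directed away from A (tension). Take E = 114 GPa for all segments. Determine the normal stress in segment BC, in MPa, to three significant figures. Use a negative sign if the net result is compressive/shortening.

132 MPa

Internal axial forces (sectioning from the free end, tension +): N_DE = 39.8 kN, N_CD = 82.9 kN, N_BC = 117.4 kN, N_AB = 87.6 kN.
A_BC = 886.7 mm².
σ_BC = N_BC/A_BC = 117400/886.7 = 132.4 MPa.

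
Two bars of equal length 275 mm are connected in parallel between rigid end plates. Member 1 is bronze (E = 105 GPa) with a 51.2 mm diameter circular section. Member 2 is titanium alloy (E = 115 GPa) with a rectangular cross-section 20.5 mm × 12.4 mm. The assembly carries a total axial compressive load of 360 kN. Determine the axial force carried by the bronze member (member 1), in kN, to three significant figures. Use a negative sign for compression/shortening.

-317 kN

A_1 = 2059 mm².
A_2 = 254.2 mm².
Equal strain + equilibrium ⇒ each member carries load in proportion to AE: A₁E₁ = 216200000 N, A₂E₂ = 29230000 N, ΣAE = 245400000 N.
F₁ = P·A₁E₁/ΣAE = -360000·216200000/245400000 = -317100 N.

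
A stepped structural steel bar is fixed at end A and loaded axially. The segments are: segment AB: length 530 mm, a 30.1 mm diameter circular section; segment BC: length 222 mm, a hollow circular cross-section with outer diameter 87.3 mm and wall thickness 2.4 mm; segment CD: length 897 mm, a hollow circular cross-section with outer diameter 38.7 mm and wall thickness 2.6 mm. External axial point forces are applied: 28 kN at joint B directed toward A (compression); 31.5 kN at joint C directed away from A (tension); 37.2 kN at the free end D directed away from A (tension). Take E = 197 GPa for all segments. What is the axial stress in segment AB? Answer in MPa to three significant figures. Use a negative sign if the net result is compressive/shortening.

57.2 MPa

Internal axial forces (sectioning from the free end, tension +): N_CD = 37.2 kN, N_BC = 68.7 kN, N_AB = 40.7 kN.
A_AB = 711.6 mm².
σ_AB = N_AB/A_AB = 40700/711.6 = 57.2 MPa.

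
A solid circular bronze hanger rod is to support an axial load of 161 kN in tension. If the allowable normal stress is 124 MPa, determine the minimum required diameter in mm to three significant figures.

Required area A ≥ P/σ_allow = 161000/124 = 1298 mm².
For a solid circular section, d ≥ √(4A/π) = 40.66 mm.

40.7 mm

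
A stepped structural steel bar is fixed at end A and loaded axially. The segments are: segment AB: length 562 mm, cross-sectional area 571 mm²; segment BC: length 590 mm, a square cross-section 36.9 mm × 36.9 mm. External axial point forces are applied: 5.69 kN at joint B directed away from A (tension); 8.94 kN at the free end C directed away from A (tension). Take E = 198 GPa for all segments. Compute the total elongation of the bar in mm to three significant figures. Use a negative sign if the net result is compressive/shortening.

Internal axial forces (sectioning from the free end, tension +): N_BC = 8.94 kN, N_AB = 14.63 kN.
A_BC = 1362 mm².
δ_AB = 14630·562/(571·198000) = 0.07272 mm
δ_BC = 8940·590/(1362·198000) = 0.01956 mm
δ = Σδ_i = 0.09229 mm.

0.0923 mm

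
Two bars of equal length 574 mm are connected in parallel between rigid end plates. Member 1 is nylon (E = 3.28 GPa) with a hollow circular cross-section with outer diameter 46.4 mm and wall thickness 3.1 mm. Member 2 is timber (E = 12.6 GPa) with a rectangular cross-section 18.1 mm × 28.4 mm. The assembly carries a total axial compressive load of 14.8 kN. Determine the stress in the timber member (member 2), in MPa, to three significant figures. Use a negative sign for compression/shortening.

-23.7 MPa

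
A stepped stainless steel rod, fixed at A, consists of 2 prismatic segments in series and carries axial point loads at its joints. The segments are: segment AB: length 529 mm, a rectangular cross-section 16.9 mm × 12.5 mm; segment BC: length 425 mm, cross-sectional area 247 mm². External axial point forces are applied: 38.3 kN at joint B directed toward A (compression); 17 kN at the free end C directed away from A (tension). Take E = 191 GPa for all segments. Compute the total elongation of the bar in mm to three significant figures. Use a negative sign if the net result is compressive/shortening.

-0.126 mm

Internal axial forces (sectioning from the free end, tension +): N_BC = 17 kN, N_AB = -21.3 kN.
A_AB = 211.2 mm².
δ_AB = -21300·529/(211.2·191000) = -0.2793 mm
δ_BC = 17000·425/(247·191000) = 0.1531 mm
δ = Σδ_i = -0.1261 mm.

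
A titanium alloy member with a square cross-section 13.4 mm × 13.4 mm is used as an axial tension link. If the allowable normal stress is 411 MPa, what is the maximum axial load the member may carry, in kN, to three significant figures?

73.8 kN

A = 179.6 mm².
P_max = σ_allow · A = 411 · 179.6 = 73800 N = 73.8 kN.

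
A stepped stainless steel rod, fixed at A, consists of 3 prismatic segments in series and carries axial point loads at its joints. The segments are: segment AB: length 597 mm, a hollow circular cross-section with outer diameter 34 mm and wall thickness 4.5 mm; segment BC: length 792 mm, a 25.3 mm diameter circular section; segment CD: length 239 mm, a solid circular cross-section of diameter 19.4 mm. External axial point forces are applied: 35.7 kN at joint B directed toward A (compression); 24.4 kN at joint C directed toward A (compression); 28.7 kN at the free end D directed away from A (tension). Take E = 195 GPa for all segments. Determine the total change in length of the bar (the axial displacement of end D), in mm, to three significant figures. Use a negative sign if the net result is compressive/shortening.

-0.0768 mm

Internal axial forces (sectioning from the free end, tension +): N_CD = 28.7 kN, N_BC = 4.3 kN, N_AB = -31.4 kN.
A_AB = 417 mm².
A_BC = 502.7 mm².
A_CD = 295.6 mm².
δ_AB = -31400·597/(417·195000) = -0.2305 mm
δ_BC = 4300·792/(502.7·195000) = 0.03474 mm
δ_CD = 28700·239/(295.6·195000) = 0.119 mm
δ = Σδ_i = -0.07677 mm.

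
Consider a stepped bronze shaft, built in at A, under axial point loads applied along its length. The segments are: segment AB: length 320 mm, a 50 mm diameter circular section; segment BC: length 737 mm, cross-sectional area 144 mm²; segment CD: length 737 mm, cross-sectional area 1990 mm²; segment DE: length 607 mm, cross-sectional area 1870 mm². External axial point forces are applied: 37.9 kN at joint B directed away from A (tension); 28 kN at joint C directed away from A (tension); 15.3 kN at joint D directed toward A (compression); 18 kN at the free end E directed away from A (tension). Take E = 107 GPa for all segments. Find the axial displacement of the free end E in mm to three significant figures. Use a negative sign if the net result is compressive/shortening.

Internal axial forces (sectioning from the free end, tension +): N_DE = 18 kN, N_CD = 2.7 kN, N_BC = 30.7 kN, N_AB = 68.6 kN.
A_AB = 1963 mm².
δ_AB = 68600·320/(1963·107000) = 0.1045 mm
δ_BC = 30700·737/(144·107000) = 1.468 mm
δ_CD = 2700·737/(1990·107000) = 0.009345 mm
δ_DE = 18000·607/(1870·107000) = 0.05461 mm
δ = Σδ_i = 1.637 mm.

1.64 mm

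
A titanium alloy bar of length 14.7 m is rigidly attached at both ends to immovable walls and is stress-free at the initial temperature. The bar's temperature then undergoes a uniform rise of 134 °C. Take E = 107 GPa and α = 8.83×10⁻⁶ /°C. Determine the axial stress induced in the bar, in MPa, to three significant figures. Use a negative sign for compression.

-127 MPa

Free thermal expansion αLΔT = 8.83e-6 · 14700 · 134 = 17.39 mm.
The walls impose strain ε = −(17.39)/14700 = -1.1832e-03; σ = Eε = 107000 · -1.1832e-03 = -126.6 MPa.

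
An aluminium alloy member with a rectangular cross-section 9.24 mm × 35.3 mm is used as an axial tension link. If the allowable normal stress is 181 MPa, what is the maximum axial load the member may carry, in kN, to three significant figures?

A = 326.2 mm².
P_max = σ_allow · A = 181 · 326.2 = 59040 N = 59.04 kN.

59.0 kN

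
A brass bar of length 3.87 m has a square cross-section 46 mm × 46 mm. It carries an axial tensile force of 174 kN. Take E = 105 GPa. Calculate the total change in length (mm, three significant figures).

3.03 mm

A = 2116 mm².
δ_mech = NL/(AE) = 174000·3870/(2116·105000) = 3.031 mm.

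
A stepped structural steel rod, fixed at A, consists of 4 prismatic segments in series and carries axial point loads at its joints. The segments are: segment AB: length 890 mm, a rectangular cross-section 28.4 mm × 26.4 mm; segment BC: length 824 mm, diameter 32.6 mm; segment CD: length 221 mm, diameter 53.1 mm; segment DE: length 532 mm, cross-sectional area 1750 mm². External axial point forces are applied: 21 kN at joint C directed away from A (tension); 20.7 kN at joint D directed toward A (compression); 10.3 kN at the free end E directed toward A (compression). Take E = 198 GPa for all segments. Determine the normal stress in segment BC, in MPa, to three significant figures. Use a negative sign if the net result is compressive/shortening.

-12.0 MPa

Internal axial forces (sectioning from the free end, tension +): N_DE = -10.3 kN, N_CD = -31 kN, N_BC = -10 kN, N_AB = -10 kN.
A_BC = 834.7 mm².
σ_BC = N_BC/A_BC = -10000/834.7 = -11.98 MPa.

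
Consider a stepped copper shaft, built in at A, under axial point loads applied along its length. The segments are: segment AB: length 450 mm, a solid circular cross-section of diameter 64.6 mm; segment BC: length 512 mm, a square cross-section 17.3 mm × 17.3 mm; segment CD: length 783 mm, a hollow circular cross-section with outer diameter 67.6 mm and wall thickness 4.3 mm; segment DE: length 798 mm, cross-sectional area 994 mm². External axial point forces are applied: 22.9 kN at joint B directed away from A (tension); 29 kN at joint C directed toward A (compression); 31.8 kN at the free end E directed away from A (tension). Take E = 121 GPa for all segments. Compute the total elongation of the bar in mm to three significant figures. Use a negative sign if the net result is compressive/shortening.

Internal axial forces (sectioning from the free end, tension +): N_DE = 31.8 kN, N_CD = 31.8 kN, N_BC = 2.8 kN, N_AB = 25.7 kN.
A_AB = 3278 mm².
A_BC = 299.3 mm².
A_CD = 855.1 mm².
δ_AB = 25700·450/(3278·121000) = 0.02916 mm
δ_BC = 2800·512/(299.3·121000) = 0.03959 mm
δ_CD = 31800·783/(855.1·121000) = 0.2406 mm
δ_DE = 31800·798/(994·121000) = 0.211 mm
δ = Σδ_i = 0.5204 mm.

0.520 mm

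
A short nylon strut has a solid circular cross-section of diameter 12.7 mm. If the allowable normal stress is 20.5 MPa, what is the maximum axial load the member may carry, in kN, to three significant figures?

2.60 kN

A = 126.7 mm².
P_max = σ_allow · A = 20.5 · 126.7 = 2597 N = 2.597 kN.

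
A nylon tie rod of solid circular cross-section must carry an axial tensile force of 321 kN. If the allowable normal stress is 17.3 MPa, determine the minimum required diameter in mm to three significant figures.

Required area A ≥ P/σ_allow = 321000/17.3 = 18550 mm².
For a solid circular section, d ≥ √(4A/π) = 153.7 mm.

154 mm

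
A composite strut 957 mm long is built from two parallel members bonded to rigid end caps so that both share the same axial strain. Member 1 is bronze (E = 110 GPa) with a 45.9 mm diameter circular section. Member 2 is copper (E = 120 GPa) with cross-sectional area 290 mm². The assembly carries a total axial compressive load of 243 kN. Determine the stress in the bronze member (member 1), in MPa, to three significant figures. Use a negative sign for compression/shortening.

-123 MPa

A_1 = 1655 mm².
Equal strain + equilibrium ⇒ each member carries load in proportion to AE: A₁E₁ = 182000000 N, A₂E₂ = 34800000 N, ΣAE = 216800000 N.
σ₁ = P·E₁/ΣAE = -243000·110000/216800000 = -123.3 MPa.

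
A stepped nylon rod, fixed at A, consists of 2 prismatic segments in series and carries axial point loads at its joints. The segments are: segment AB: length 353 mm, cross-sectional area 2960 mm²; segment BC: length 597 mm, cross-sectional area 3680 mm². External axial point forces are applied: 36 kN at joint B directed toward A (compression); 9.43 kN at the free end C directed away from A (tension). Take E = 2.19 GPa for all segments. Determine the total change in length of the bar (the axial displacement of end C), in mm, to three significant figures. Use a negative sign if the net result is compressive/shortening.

-0.748 mm

Internal axial forces (sectioning from the free end, tension +): N_BC = 9.43 kN, N_AB = -26.57 kN.
δ_AB = -26570·353/(2960·2190) = -1.447 mm
δ_BC = 9430·597/(3680·2190) = 0.6985 mm
δ = Σδ_i = -0.7483 mm.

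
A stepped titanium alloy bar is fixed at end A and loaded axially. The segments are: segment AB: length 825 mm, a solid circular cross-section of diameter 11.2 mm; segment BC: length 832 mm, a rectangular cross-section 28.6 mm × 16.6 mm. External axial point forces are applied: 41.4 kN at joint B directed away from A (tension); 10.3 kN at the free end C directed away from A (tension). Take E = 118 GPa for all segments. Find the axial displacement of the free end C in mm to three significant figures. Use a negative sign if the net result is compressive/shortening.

3.82 mm

Internal axial forces (sectioning from the free end, tension +): N_BC = 10.3 kN, N_AB = 51.7 kN.
A_AB = 98.52 mm².
A_BC = 474.8 mm².
δ_AB = 51700·825/(98.52·118000) = 3.669 mm
δ_BC = 10300·832/(474.8·118000) = 0.153 mm
δ = Σδ_i = 3.822 mm.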